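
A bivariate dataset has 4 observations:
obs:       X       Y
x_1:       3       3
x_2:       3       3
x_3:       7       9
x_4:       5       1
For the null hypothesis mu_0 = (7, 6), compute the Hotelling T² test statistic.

Step 1 — sample mean vector:
  mean(X) = (3 + 3 + 7 + 5) / 4 = 18/4 = 4.5
  mean(Y) = (3 + 3 + 9 + 1) / 4 = 16/4 = 4
  x̄ = (4.5, 4),  deviation x̄ - mu_0 = (4.5, 4) - (7, 6) = (-2.5, -2).

Step 2 — sample covariance matrix, S[i,j] = (1/(n-1)) · Σ_k (x_{k,i} - mean_i) · (x_{k,j} - mean_j), divisor n-1 = 3:
  S[X,X] = ((-1.5)·(-1.5) + (-1.5)·(-1.5) + (2.5)·(2.5) + (0.5)·(0.5)) / 3 = 11/3 = 3.6667
  S[X,Y] = ((-1.5)·(-1) + (-1.5)·(-1) + (2.5)·(5) + (0.5)·(-3)) / 3 = 14/3 = 4.6667
  S[Y,Y] = ((-1)·(-1) + (-1)·(-1) + (5)·(5) + (-3)·(-3)) / 3 = 36/3 = 12
  S = [[3.6667, 4.6667],
 [4.6667, 12]].

Step 3 — invert S. det(S) = 3.6667·12 - (4.6667)² = 22.2222.
  S^{-1} = (1/det) · [[d, -b], [-b, a]] = [[0.54, -0.21],
 [-0.21, 0.165]].

Step 4 — quadratic form (x̄ - mu_0)^T · S^{-1} · (x̄ - mu_0):
  S^{-1} · (x̄ - mu_0) = (-0.93, 0.195),
  (x̄ - mu_0)^T · [...] = (-2.5)·(-0.93) + (-2)·(0.195) = 1.935.

Step 5 — scale by n: T² = 4 · 1.935 = 7.74.

T² ≈ 7.74


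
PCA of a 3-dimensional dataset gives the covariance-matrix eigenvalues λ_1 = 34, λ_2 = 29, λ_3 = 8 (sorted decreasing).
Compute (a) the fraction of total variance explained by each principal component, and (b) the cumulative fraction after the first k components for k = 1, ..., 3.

Step 1 — total variance = trace(Sigma) = Σ λ_i = 34 + 29 + 8 = 71.

Step 2 — fraction explained by component i = λ_i / Σ λ:
  PC1: 34/71 = 0.4789
  PC2: 29/71 = 0.4085
  PC3: 8/71 = 0.1127

Step 3 — cumulative fraction after k components = (λ_1 + ... + λ_k) / Σ λ:
  k = 1: 34/71 = 0.4789
  k = 2: (34 + 29)/71 = 63/71 = 0.8873
  k = 3: (34 + 29 + 8)/71 = 71/71 = 1

Summary (fraction, with percent):

explained: PC1 0.4789 (47.89%), PC2 0.4085 (40.85%), PC3 0.1127 (11.27%);  cumulative: 0.4789, 0.8873, 1


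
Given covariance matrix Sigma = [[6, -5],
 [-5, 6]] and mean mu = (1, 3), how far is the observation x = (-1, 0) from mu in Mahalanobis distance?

Step 1 — centre the observation: (x - mu) = (-2, -3).

Step 2 — invert Sigma. det(Sigma) = 6·6 - (-5)² = 11.
  Sigma^{-1} = (1/det) · [[d, -b], [-b, a]] = [[0.5455, 0.4545],
 [0.4545, 0.5455]].

Step 3 — form the quadratic (x - mu)^T · Sigma^{-1} · (x - mu):
  Sigma^{-1} · (x - mu) = (-2.4545, -2.5455).
  (x - mu)^T · [Sigma^{-1} · (x - mu)] = (-2)·(-2.4545) + (-3)·(-2.5455) = 12.5455.

Step 4 — take square root: d = √(12.5455) ≈ 3.542.

d(x, mu) = √(12.5455) ≈ 3.542


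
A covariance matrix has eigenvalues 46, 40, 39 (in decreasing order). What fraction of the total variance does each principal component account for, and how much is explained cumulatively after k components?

Step 1 — total variance = trace(Sigma) = Σ λ_i = 46 + 40 + 39 = 125.

Step 2 — fraction explained by component i = λ_i / Σ λ:
  PC1: 46/125 = 0.368
  PC2: 40/125 = 0.32
  PC3: 39/125 = 0.312

Step 3 — cumulative fraction after k components = (λ_1 + ... + λ_k) / Σ λ:
  k = 1: 46/125 = 0.368
  k = 2: (46 + 40)/125 = 86/125 = 0.688
  k = 3: (46 + 40 + 39)/125 = 125/125 = 1

Summary (fraction, with percent):

explained: PC1 0.368 (36.8%), PC2 0.32 (32%), PC3 0.312 (31.2%);  cumulative: 0.368, 0.688, 1


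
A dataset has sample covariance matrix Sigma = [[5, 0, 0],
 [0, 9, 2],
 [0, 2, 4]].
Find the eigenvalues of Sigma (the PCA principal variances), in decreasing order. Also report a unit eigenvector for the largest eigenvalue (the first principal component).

Step 1 — characteristic polynomial p(λ) = det(λI - Sigma) = λ³ - tr·λ² + c_1·λ - det, where tr = trace, c_1 = sum of the principal 2×2 minors, det = det(Sigma):
  tr = 5 + 9 + 4 = 18,
  c_1 = (5·9 - (0)²) + (5·4 - (0)²) + (9·4 - (2)²) = 45 + 20 + 32 = 97,
  det = 5·(9·4 - (2)²) - (0)·((0)·4 - (2)·(0)) + (0)·((0)·(2) - 9·(0)) = 5·(32) - (0)·(0) + (0)·(0) = 160.
  So p(λ) = λ³ - 18λ² + 97λ - 160.
Step 2 — look for an integer root (rational root theorem: any rational root is an integer divisor of 160). Testing λ = 5:
  p(5) = 125 - 450 + 485 - 160 = 0  ✓
  Dividing out (λ - 5): p(λ) = (λ - 5)(λ² - 13λ + 32).
Step 3 — remaining eigenvalues from the quadratic λ² - 13λ + 32 = 0:
  Δ = 13² - 4·32 = 169 - 128 = 41,  λ = (13 ± √41)/2 = (13 ± 6.4031)/2 ≈ 9.7016 or 3.2984.
  Sorted: λ_1 = 9.7016,  λ_2 = 5,  λ_3 = 3.2984  (check: sum = 18 = tr ✓).

Step 4 — unit eigenvector for λ_1 ≈ 9.7016: v spans the null space of (Sigma - λ_1 I), whose rows are
  r_1 = (-4.7016, 0, 0),  r_2 = (0, -0.7016, 2),  r_3 = (0, 2, -5.7016).
  v is orthogonal to every row, so take v ∝ r_1 × r_2 = ((0)·(2) - (0)·(-0.7016), (0)·(0) - (-4.7016)·(2), (-4.7016)·(-0.7016) - (0)·(0)) ≈ (0, 9.4031, 3.2984).
  Let u = (0, 9.4031, 3.2984).
  ||u|| = √((0)² + (9.4031)² + (3.2984)²) = √(99.2984) ≈ 9.9649,  v_1 = u/||u|| ≈ (0, 0.9436, 0.331) (||v_1|| = 1).

λ_1 = 9.7016,  λ_2 = 5,  λ_3 = 3.2984;  v_1 ≈ (0, 0.9436, 0.331)


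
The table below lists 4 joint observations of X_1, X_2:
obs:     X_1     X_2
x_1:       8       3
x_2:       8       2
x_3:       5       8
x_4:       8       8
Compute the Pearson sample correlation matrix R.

Step 1 — column means:
  mean(X_1) = (8 + 8 + 5 + 8) / 4 = 29/4 = 7.25
  mean(X_2) = (3 + 2 + 8 + 8) / 4 = 21/4 = 5.25

Step 2 — sample variances and covariances s[i,j] = (1/(n-1)) · Σ_k (x_{k,i} - mean_i) · (x_{k,j} - mean_j), with n-1 = 3:
  s[X_1,X_1] = ((0.75)·(0.75) + (0.75)·(0.75) + (-2.25)·(-2.25) + (0.75)·(0.75)) / 3 = 6.75/3 = 2.25
  s[X_1,X_2] = ((0.75)·(-2.25) + (0.75)·(-3.25) + (-2.25)·(2.75) + (0.75)·(2.75)) / 3 = -8.25/3 = -2.75
  s[X_2,X_2] = ((-2.25)·(-2.25) + (-3.25)·(-3.25) + (2.75)·(2.75) + (2.75)·(2.75)) / 3 = 30.75/3 = 10.25
  Sample standard deviations s_i = √(s[i,i]):
  s(X_1) = √(2.25) = 1.5
  s(X_2) = √(10.25) = 3.2016

Step 3 — r_{ij} = s_{ij} / (s_i · s_j):
  r[X_1,X_1] = 1 (diagonal).
  r[X_1,X_2] = -2.75 / (1.5 · 3.2016) = -2.75 / 4.8023 = -0.5726
  r[X_2,X_2] = 1 (diagonal).

R is symmetric with unit diagonal. Assembling:

R = [[1, -0.5726],
 [-0.5726, 1]]


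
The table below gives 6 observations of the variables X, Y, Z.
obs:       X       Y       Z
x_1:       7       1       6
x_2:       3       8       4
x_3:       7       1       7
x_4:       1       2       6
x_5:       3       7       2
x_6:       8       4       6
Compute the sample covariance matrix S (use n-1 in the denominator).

Step 1 — column means:
  mean(X) = (7 + 3 + 7 + 1 + 3 + 8) / 6 = 29/6 = 4.8333
  mean(Y) = (1 + 8 + 1 + 2 + 7 + 4) / 6 = 23/6 = 3.8333
  mean(Z) = (6 + 4 + 7 + 6 + 2 + 6) / 6 = 31/6 = 5.1667

Step 2 — sample covariance S[i,j] = (1/(n-1)) · Σ_k (x_{k,i} - mean_i) · (x_{k,j} - mean_j), with n-1 = 5.
  S[X,X] = ((2.1667)·(2.1667) + (-1.8333)·(-1.8333) + (2.1667)·(2.1667) + (-3.8333)·(-3.8333) + (-1.8333)·(-1.8333) + (3.1667)·(3.1667)) / 5 = 40.8333/5 = 8.1667
  S[X,Y] = ((2.1667)·(-2.8333) + (-1.8333)·(4.1667) + (2.1667)·(-2.8333) + (-3.8333)·(-1.8333) + (-1.8333)·(3.1667) + (3.1667)·(0.1667)) / 5 = -18.1667/5 = -3.6333
  S[X,Z] = ((2.1667)·(0.8333) + (-1.8333)·(-1.1667) + (2.1667)·(1.8333) + (-3.8333)·(0.8333) + (-1.8333)·(-3.1667) + (3.1667)·(0.8333)) / 5 = 13.1667/5 = 2.6333
  S[Y,Y] = ((-2.8333)·(-2.8333) + (4.1667)·(4.1667) + (-2.8333)·(-2.8333) + (-1.8333)·(-1.8333) + (3.1667)·(3.1667) + (0.1667)·(0.1667)) / 5 = 46.8333/5 = 9.3667
  S[Y,Z] = ((-2.8333)·(0.8333) + (4.1667)·(-1.1667) + (-2.8333)·(1.8333) + (-1.8333)·(0.8333) + (3.1667)·(-3.1667) + (0.1667)·(0.8333)) / 5 = -23.8333/5 = -4.7667
  S[Z,Z] = ((0.8333)·(0.8333) + (-1.1667)·(-1.1667) + (1.8333)·(1.8333) + (0.8333)·(0.8333) + (-3.1667)·(-3.1667) + (0.8333)·(0.8333)) / 5 = 16.8333/5 = 3.3667

S is symmetric (S[j,i] = S[i,j]). Assembling:

S = [[8.1667, -3.6333, 2.6333],
 [-3.6333, 9.3667, -4.7667],
 [2.6333, -4.7667, 3.3667]]


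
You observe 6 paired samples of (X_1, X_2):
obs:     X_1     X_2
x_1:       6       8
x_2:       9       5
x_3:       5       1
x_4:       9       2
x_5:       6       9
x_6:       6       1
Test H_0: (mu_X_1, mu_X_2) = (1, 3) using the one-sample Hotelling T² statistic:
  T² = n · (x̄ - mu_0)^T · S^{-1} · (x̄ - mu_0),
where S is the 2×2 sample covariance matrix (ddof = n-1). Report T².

Step 1 — sample mean vector:
  mean(X_1) = (6 + 9 + 5 + 9 + 6 + 6) / 6 = 41/6 = 6.8333
  mean(X_2) = (8 + 5 + 1 + 2 + 9 + 1) / 6 = 26/6 = 4.3333
  x̄ = (6.8333, 4.3333),  deviation x̄ - mu_0 = (6.8333, 4.3333) - (1, 3) = (5.8333, 1.3333).

Step 2 — sample covariance matrix, S[i,j] = (1/(n-1)) · Σ_k (x_{k,i} - mean_i) · (x_{k,j} - mean_j), divisor n-1 = 5:
  S[X_1,X_1] = ((-0.8333)·(-0.8333) + (2.1667)·(2.1667) + (-1.8333)·(-1.8333) + (2.1667)·(2.1667) + (-0.8333)·(-0.8333) + (-0.8333)·(-0.8333)) / 5 = 14.8333/5 = 2.9667
  S[X_1,X_2] = ((-0.8333)·(3.6667) + (2.1667)·(0.6667) + (-1.8333)·(-3.3333) + (2.1667)·(-2.3333) + (-0.8333)·(4.6667) + (-0.8333)·(-3.3333)) / 5 = -1.6667/5 = -0.3333
  S[X_2,X_2] = ((3.6667)·(3.6667) + (0.6667)·(0.6667) + (-3.3333)·(-3.3333) + (-2.3333)·(-2.3333) + (4.6667)·(4.6667) + (-3.3333)·(-3.3333)) / 5 = 63.3333/5 = 12.6667
  S = [[2.9667, -0.3333],
 [-0.3333, 12.6667]].

Step 3 — invert S. det(S) = 2.9667·12.6667 - (-0.3333)² = 37.4667.
  S^{-1} = (1/det) · [[d, -b], [-b, a]] = [[0.3381, 0.0089],
 [0.0089, 0.0792]].

Step 4 — quadratic form (x̄ - mu_0)^T · S^{-1} · (x̄ - mu_0):
  S^{-1} · (x̄ - mu_0) = (1.984, 0.1575),
  (x̄ - mu_0)^T · [...] = (5.8333)·(1.984) + (1.3333)·(0.1575) = 11.7832.

Step 5 — scale by n: T² = 6 · 11.7832 = 70.6993.

T² ≈ 70.6993


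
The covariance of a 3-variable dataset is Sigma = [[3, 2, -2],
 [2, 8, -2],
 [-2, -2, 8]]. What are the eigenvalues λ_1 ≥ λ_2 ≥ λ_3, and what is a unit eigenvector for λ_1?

Step 1 — characteristic polynomial p(λ) = det(λI - Sigma) = λ³ - tr·λ² + c_1·λ - det, where tr = trace, c_1 = sum of the principal 2×2 minors, det = det(Sigma):
  tr = 3 + 8 + 8 = 19,
  c_1 = (3·8 - (2)²) + (3·8 - (-2)²) + (8·8 - (-2)²) = 20 + 20 + 60 = 100,
  det = 3·(8·8 - (-2)²) - (2)·((2)·8 - (-2)·(-2)) + (-2)·((2)·(-2) - 8·(-2)) = 3·(60) - (2)·(12) + (-2)·(12) = 132.
  So p(λ) = λ³ - 19λ² + 100λ - 132.
Step 2 — look for an integer root (rational root theorem: any rational root is an integer divisor of 132). Testing λ = 2:
  p(2) = 8 - 76 + 200 - 132 = 0  ✓
  Dividing out (λ - 2): p(λ) = (λ - 2)(λ² - 17λ + 66).
Step 3 — remaining eigenvalues from the quadratic λ² - 17λ + 66 = 0:
  Δ = 17² - 4·66 = 289 - 264 = 25,  λ = (17 ± √25)/2 = (17 ± 5)/2 = 11 or 6.
  Sorted: λ_1 = 11,  λ_2 = 6,  λ_3 = 2  (check: sum = 19 = tr ✓).

Step 4 — unit eigenvector for λ_1 = 11: v spans the null space of (Sigma - λ_1 I), whose rows are
  r_1 = (-8, 2, -2),  r_2 = (2, -3, -2),  r_3 = (-2, -2, -3).
  v is orthogonal to every row, so take v ∝ r_1 × r_2 = ((2)·(-2) - (-2)·(-3), (-2)·(2) - (-8)·(-2), (-8)·(-3) - (2)·(2)) = (-10, -20, 20).
  Rescale (divide by 10; multiply by -1 so the first nonzero entry is positive): u = (1, 2, -2).
  ||u|| = √((1)² + (2)² + (-2)²) = √(9) = 3,  v_1 = u/||u|| ≈ (0.3333, 0.6667, -0.6667) (||v_1|| = 1).

λ_1 = 11,  λ_2 = 6,  λ_3 = 2;  v_1 ≈ (0.3333, 0.6667, -0.6667)


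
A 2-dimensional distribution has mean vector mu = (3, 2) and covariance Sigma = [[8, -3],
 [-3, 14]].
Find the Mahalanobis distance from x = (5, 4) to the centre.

Step 1 — centre the observation: (x - mu) = (2, 2).

Step 2 — invert Sigma. det(Sigma) = 8·14 - (-3)² = 103.
  Sigma^{-1} = (1/det) · [[d, -b], [-b, a]] = [[0.1359, 0.0291],
 [0.0291, 0.0777]].

Step 3 — form the quadratic (x - mu)^T · Sigma^{-1} · (x - mu):
  Sigma^{-1} · (x - mu) = (0.3301, 0.2136).
  (x - mu)^T · [Sigma^{-1} · (x - mu)] = (2)·(0.3301) + (2)·(0.2136) = 1.0874.

Step 4 — take square root: d = √(1.0874) ≈ 1.0428.

d(x, mu) = √(1.0874) ≈ 1.0428


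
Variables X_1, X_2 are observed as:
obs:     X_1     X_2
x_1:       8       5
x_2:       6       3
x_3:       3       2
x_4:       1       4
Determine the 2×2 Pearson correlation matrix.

Step 1 — column means:
  mean(X_1) = (8 + 6 + 3 + 1) / 4 = 18/4 = 4.5
  mean(X_2) = (5 + 3 + 2 + 4) / 4 = 14/4 = 3.5

Step 2 — sample variances and covariances s[i,j] = (1/(n-1)) · Σ_k (x_{k,i} - mean_i) · (x_{k,j} - mean_j), with n-1 = 3:
  s[X_1,X_1] = ((3.5)·(3.5) + (1.5)·(1.5) + (-1.5)·(-1.5) + (-3.5)·(-3.5)) / 3 = 29/3 = 9.6667
  s[X_1,X_2] = ((3.5)·(1.5) + (1.5)·(-0.5) + (-1.5)·(-1.5) + (-3.5)·(0.5)) / 3 = 5/3 = 1.6667
  s[X_2,X_2] = ((1.5)·(1.5) + (-0.5)·(-0.5) + (-1.5)·(-1.5) + (0.5)·(0.5)) / 3 = 5/3 = 1.6667
  Sample standard deviations s_i = √(s[i,i]):
  s(X_1) = √(9.6667) = 3.1091
  s(X_2) = √(1.6667) = 1.291

Step 3 — r_{ij} = s_{ij} / (s_i · s_j):
  r[X_1,X_1] = 1 (diagonal).
  r[X_1,X_2] = 1.6667 / (3.1091 · 1.291) = 1.6667 / 4.0139 = 0.4152
  r[X_2,X_2] = 1 (diagonal).

R is symmetric with unit diagonal. Assembling:

R = [[1, 0.4152],
 [0.4152, 1]]


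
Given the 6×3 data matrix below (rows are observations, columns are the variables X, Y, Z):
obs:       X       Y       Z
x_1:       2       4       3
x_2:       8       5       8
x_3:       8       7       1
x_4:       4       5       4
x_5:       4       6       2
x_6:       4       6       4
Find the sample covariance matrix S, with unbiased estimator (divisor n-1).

Step 1 — column means:
  mean(X) = (2 + 8 + 8 + 4 + 4 + 4) / 6 = 30/6 = 5
  mean(Y) = (4 + 5 + 7 + 5 + 6 + 6) / 6 = 33/6 = 5.5
  mean(Z) = (3 + 8 + 1 + 4 + 2 + 4) / 6 = 22/6 = 3.6667

Step 2 — sample covariance S[i,j] = (1/(n-1)) · Σ_k (x_{k,i} - mean_i) · (x_{k,j} - mean_j), with n-1 = 5.
  S[X,X] = ((-3)·(-3) + (3)·(3) + (3)·(3) + (-1)·(-1) + (-1)·(-1) + (-1)·(-1)) / 5 = 30/5 = 6
  S[X,Y] = ((-3)·(-1.5) + (3)·(-0.5) + (3)·(1.5) + (-1)·(-0.5) + (-1)·(0.5) + (-1)·(0.5)) / 5 = 7/5 = 1.4
  S[X,Z] = ((-3)·(-0.6667) + (3)·(4.3333) + (3)·(-2.6667) + (-1)·(0.3333) + (-1)·(-1.6667) + (-1)·(0.3333)) / 5 = 8/5 = 1.6
  S[Y,Y] = ((-1.5)·(-1.5) + (-0.5)·(-0.5) + (1.5)·(1.5) + (-0.5)·(-0.5) + (0.5)·(0.5) + (0.5)·(0.5)) / 5 = 5.5/5 = 1.1
  S[Y,Z] = ((-1.5)·(-0.6667) + (-0.5)·(4.3333) + (1.5)·(-2.6667) + (-0.5)·(0.3333) + (0.5)·(-1.6667) + (0.5)·(0.3333)) / 5 = -6/5 = -1.2
  S[Z,Z] = ((-0.6667)·(-0.6667) + (4.3333)·(4.3333) + (-2.6667)·(-2.6667) + (0.3333)·(0.3333) + (-1.6667)·(-1.6667) + (0.3333)·(0.3333)) / 5 = 29.3333/5 = 5.8667

S is symmetric (S[j,i] = S[i,j]). Assembling:

S = [[6, 1.4, 1.6],
 [1.4, 1.1, -1.2],
 [1.6, -1.2, 5.8667]]


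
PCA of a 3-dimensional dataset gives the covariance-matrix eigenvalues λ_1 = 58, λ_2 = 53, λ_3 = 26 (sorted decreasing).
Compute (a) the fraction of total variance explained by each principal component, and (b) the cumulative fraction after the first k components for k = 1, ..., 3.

Step 1 — total variance = trace(Sigma) = Σ λ_i = 58 + 53 + 26 = 137.

Step 2 — fraction explained by component i = λ_i / Σ λ:
  PC1: 58/137 = 0.4234
  PC2: 53/137 = 0.3869
  PC3: 26/137 = 0.1898

Step 3 — cumulative fraction after k components = (λ_1 + ... + λ_k) / Σ λ:
  k = 1: 58/137 = 0.4234
  k = 2: (58 + 53)/137 = 111/137 = 0.8102
  k = 3: (58 + 53 + 26)/137 = 137/137 = 1

Summary (fraction, with percent):

explained: PC1 0.4234 (42.34%), PC2 0.3869 (38.69%), PC3 0.1898 (18.98%);  cumulative: 0.4234, 0.8102, 1


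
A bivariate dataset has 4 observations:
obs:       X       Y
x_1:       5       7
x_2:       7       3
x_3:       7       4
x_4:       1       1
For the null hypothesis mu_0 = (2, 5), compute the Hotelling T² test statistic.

Step 1 — sample mean vector:
  mean(X) = (5 + 7 + 7 + 1) / 4 = 20/4 = 5
  mean(Y) = (7 + 3 + 4 + 1) / 4 = 15/4 = 3.75
  x̄ = (5, 3.75),  deviation x̄ - mu_0 = (5, 3.75) - (2, 5) = (3, -1.25).

Step 2 — sample covariance matrix, S[i,j] = (1/(n-1)) · Σ_k (x_{k,i} - mean_i) · (x_{k,j} - mean_j), divisor n-1 = 3:
  S[X,X] = ((0)·(0) + (2)·(2) + (2)·(2) + (-4)·(-4)) / 3 = 24/3 = 8
  S[X,Y] = ((0)·(3.25) + (2)·(-0.75) + (2)·(0.25) + (-4)·(-2.75)) / 3 = 10/3 = 3.3333
  S[Y,Y] = ((3.25)·(3.25) + (-0.75)·(-0.75) + (0.25)·(0.25) + (-2.75)·(-2.75)) / 3 = 18.75/3 = 6.25
  S = [[8, 3.3333],
 [3.3333, 6.25]].

Step 3 — invert S. det(S) = 8·6.25 - (3.3333)² = 38.8889.
  S^{-1} = (1/det) · [[d, -b], [-b, a]] = [[0.1607, -0.0857],
 [-0.0857, 0.2057]].

Step 4 — quadratic form (x̄ - mu_0)^T · S^{-1} · (x̄ - mu_0):
  S^{-1} · (x̄ - mu_0) = (0.5893, -0.5143),
  (x̄ - mu_0)^T · [...] = (3)·(0.5893) + (-1.25)·(-0.5143) = 2.4107.

Step 5 — scale by n: T² = 4 · 2.4107 = 9.6429.

T² ≈ 9.6429


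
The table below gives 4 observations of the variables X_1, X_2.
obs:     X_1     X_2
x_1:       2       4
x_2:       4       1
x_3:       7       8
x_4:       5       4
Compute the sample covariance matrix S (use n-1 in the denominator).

Step 1 — column means:
  mean(X_1) = (2 + 4 + 7 + 5) / 4 = 18/4 = 4.5
  mean(X_2) = (4 + 1 + 8 + 4) / 4 = 17/4 = 4.25

Step 2 — sample covariance S[i,j] = (1/(n-1)) · Σ_k (x_{k,i} - mean_i) · (x_{k,j} - mean_j), with n-1 = 3.
  S[X_1,X_1] = ((-2.5)·(-2.5) + (-0.5)·(-0.5) + (2.5)·(2.5) + (0.5)·(0.5)) / 3 = 13/3 = 4.3333
  S[X_1,X_2] = ((-2.5)·(-0.25) + (-0.5)·(-3.25) + (2.5)·(3.75) + (0.5)·(-0.25)) / 3 = 11.5/3 = 3.8333
  S[X_2,X_2] = ((-0.25)·(-0.25) + (-3.25)·(-3.25) + (3.75)·(3.75) + (-0.25)·(-0.25)) / 3 = 24.75/3 = 8.25

S is symmetric (S[j,i] = S[i,j]). Assembling:

S = [[4.3333, 3.8333],
 [3.8333, 8.25]]


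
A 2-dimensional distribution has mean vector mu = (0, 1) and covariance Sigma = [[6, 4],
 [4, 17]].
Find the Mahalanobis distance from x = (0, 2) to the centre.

Step 1 — centre the observation: (x - mu) = (0, 1).

Step 2 — invert Sigma. det(Sigma) = 6·17 - (4)² = 86.
  Sigma^{-1} = (1/det) · [[d, -b], [-b, a]] = [[0.1977, -0.0465],
 [-0.0465, 0.0698]].

Step 3 — form the quadratic (x - mu)^T · Sigma^{-1} · (x - mu):
  Sigma^{-1} · (x - mu) = (-0.0465, 0.0698).
  (x - mu)^T · [Sigma^{-1} · (x - mu)] = (0)·(-0.0465) + (1)·(0.0698) = 0.0698.

Step 4 — take square root: d = √(0.0698) ≈ 0.2641.

d(x, mu) = √(0.0698) ≈ 0.2641


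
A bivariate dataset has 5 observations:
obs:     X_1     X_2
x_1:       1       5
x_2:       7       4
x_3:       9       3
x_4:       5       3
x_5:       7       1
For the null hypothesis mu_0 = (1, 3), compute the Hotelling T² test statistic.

Step 1 — sample mean vector:
  mean(X_1) = (1 + 7 + 9 + 5 + 7) / 5 = 29/5 = 5.8
  mean(X_2) = (5 + 4 + 3 + 3 + 1) / 5 = 16/5 = 3.2
  x̄ = (5.8, 3.2),  deviation x̄ - mu_0 = (5.8, 3.2) - (1, 3) = (4.8, 0.2).

Step 2 — sample covariance matrix, S[i,j] = (1/(n-1)) · Σ_k (x_{k,i} - mean_i) · (x_{k,j} - mean_j), divisor n-1 = 4:
  S[X_1,X_1] = ((-4.8)·(-4.8) + (1.2)·(1.2) + (3.2)·(3.2) + (-0.8)·(-0.8) + (1.2)·(1.2)) / 4 = 36.8/4 = 9.2
  S[X_1,X_2] = ((-4.8)·(1.8) + (1.2)·(0.8) + (3.2)·(-0.2) + (-0.8)·(-0.2) + (1.2)·(-2.2)) / 4 = -10.8/4 = -2.7
  S[X_2,X_2] = ((1.8)·(1.8) + (0.8)·(0.8) + (-0.2)·(-0.2) + (-0.2)·(-0.2) + (-2.2)·(-2.2)) / 4 = 8.8/4 = 2.2
  S = [[9.2, -2.7],
 [-2.7, 2.2]].

Step 3 — invert S. det(S) = 9.2·2.2 - (-2.7)² = 12.95.
  S^{-1} = (1/det) · [[d, -b], [-b, a]] = [[0.1699, 0.2085],
 [0.2085, 0.7104]].

Step 4 — quadratic form (x̄ - mu_0)^T · S^{-1} · (x̄ - mu_0):
  S^{-1} · (x̄ - mu_0) = (0.8571, 1.1429),
  (x̄ - mu_0)^T · [...] = (4.8)·(0.8571) + (0.2)·(1.1429) = 4.3429.

Step 5 — scale by n: T² = 5 · 4.3429 = 21.7143.

T² ≈ 21.7143


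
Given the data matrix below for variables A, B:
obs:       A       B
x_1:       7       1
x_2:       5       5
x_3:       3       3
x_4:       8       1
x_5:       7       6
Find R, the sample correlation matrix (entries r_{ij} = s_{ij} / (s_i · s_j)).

Step 1 — column means:
  mean(A) = (7 + 5 + 3 + 8 + 7) / 5 = 30/5 = 6
  mean(B) = (1 + 5 + 3 + 1 + 6) / 5 = 16/5 = 3.2

Step 2 — sample variances and covariances s[i,j] = (1/(n-1)) · Σ_k (x_{k,i} - mean_i) · (x_{k,j} - mean_j), with n-1 = 4:
  s[A,A] = ((1)·(1) + (-1)·(-1) + (-3)·(-3) + (2)·(2) + (1)·(1)) / 4 = 16/4 = 4
  s[A,B] = ((1)·(-2.2) + (-1)·(1.8) + (-3)·(-0.2) + (2)·(-2.2) + (1)·(2.8)) / 4 = -5/4 = -1.25
  s[B,B] = ((-2.2)·(-2.2) + (1.8)·(1.8) + (-0.2)·(-0.2) + (-2.2)·(-2.2) + (2.8)·(2.8)) / 4 = 20.8/4 = 5.2
  Sample standard deviations s_i = √(s[i,i]):
  s(A) = √(4) = 2
  s(B) = √(5.2) = 2.2804

Step 3 — r_{ij} = s_{ij} / (s_i · s_j):
  r[A,A] = 1 (diagonal).
  r[A,B] = -1.25 / (2 · 2.2804) = -1.25 / 4.5607 = -0.2741
  r[B,B] = 1 (diagonal).

R is symmetric with unit diagonal. Assembling:

R = [[1, -0.2741],
 [-0.2741, 1]]


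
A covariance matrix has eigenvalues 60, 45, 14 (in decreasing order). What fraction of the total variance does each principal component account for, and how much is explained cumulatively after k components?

Step 1 — total variance = trace(Sigma) = Σ λ_i = 60 + 45 + 14 = 119.

Step 2 — fraction explained by component i = λ_i / Σ λ:
  PC1: 60/119 = 0.5042
  PC2: 45/119 = 0.3782
  PC3: 14/119 = 0.1176

Step 3 — cumulative fraction after k components = (λ_1 + ... + λ_k) / Σ λ:
  k = 1: 60/119 = 0.5042
  k = 2: (60 + 45)/119 = 105/119 = 0.8824
  k = 3: (60 + 45 + 14)/119 = 119/119 = 1

Summary (fraction, with percent):

explained: PC1 0.5042 (50.42%), PC2 0.3782 (37.82%), PC3 0.1176 (11.76%);  cumulative: 0.5042, 0.8824, 1


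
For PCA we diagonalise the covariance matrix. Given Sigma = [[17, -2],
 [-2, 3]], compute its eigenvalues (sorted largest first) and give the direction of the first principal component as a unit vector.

Step 1 — characteristic polynomial of 2×2 Sigma:
  det(Sigma - λI) = λ² - trace · λ + det = 0.
  trace = 17 + 3 = 20, det = 17·3 - (-2)² = 47.
Step 2 — discriminant:
  Δ = trace² - 4·det = 400 - 188 = 212.
Step 3 — eigenvalues:
  λ = (trace ± √Δ)/2 = (20 ± 14.5602)/2,
  λ_1 = 17.2801,  λ_2 = 2.7199.

Step 4 — unit eigenvector for λ_1: solve (Sigma - λ_1 I)v = 0. First row:
  (17 - 17.2801)·v_x + (-2)·v_y = 0, i.e. (-0.2801)·v_x + (-2)·v_y = 0,
  so v ∝ (b, λ_1 - a) = (-2, 0.2801); multiply by -1 so the first entry is positive: u = (2, -0.2801).
  ||u|| = √((2)² + (-0.2801)²) = √(4.0785) ≈ 2.0195,
  v_1 = u/||u|| ≈ (0.9903, -0.1387) (||v_1|| = 1).

λ_1 = 17.2801,  λ_2 = 2.7199;  v_1 ≈ (0.9903, -0.1387)


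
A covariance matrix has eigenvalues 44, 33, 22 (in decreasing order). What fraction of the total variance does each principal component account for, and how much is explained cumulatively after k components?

Step 1 — total variance = trace(Sigma) = Σ λ_i = 44 + 33 + 22 = 99.

Step 2 — fraction explained by component i = λ_i / Σ λ:
  PC1: 44/99 = 0.4444
  PC2: 33/99 = 0.3333
  PC3: 22/99 = 0.2222

Step 3 — cumulative fraction after k components = (λ_1 + ... + λ_k) / Σ λ:
  k = 1: 44/99 = 0.4444
  k = 2: (44 + 33)/99 = 77/99 = 0.7778
  k = 3: (44 + 33 + 22)/99 = 99/99 = 1

Summary (fraction, with percent):

explained: PC1 0.4444 (44.44%), PC2 0.3333 (33.33%), PC3 0.2222 (22.22%);  cumulative: 0.4444, 0.7778, 1


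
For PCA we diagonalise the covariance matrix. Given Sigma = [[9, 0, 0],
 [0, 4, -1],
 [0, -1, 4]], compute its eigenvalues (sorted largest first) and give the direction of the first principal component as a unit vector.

Step 1 — characteristic polynomial p(λ) = det(λI - Sigma) = λ³ - tr·λ² + c_1·λ - det, where tr = trace, c_1 = sum of the principal 2×2 minors, det = det(Sigma):
  tr = 9 + 4 + 4 = 17,
  c_1 = (9·4 - (0)²) + (9·4 - (0)²) + (4·4 - (-1)²) = 36 + 36 + 15 = 87,
  det = 9·(4·4 - (-1)²) - (0)·((0)·4 - (-1)·(0)) + (0)·((0)·(-1) - 4·(0)) = 9·(15) - (0)·(0) + (0)·(0) = 135.
  So p(λ) = λ³ - 17λ² + 87λ - 135.
Step 2 — look for an integer root (rational root theorem: any rational root is an integer divisor of 135). Testing λ = 3:
  p(3) = 27 - 153 + 261 - 135 = 0  ✓
  Dividing out (λ - 3): p(λ) = (λ - 3)(λ² - 14λ + 45).
Step 3 — remaining eigenvalues from the quadratic λ² - 14λ + 45 = 0:
  Δ = 14² - 4·45 = 196 - 180 = 16,  λ = (14 ± √16)/2 = (14 ± 4)/2 = 9 or 5.
  Sorted: λ_1 = 9,  λ_2 = 5,  λ_3 = 3  (check: sum = 17 = tr ✓).

Step 4 — unit eigenvector for λ_1 = 9: v spans the null space of (Sigma - λ_1 I), whose rows are
  r_1 = (0, 0, 0),  r_2 = (0, -5, -1),  r_3 = (0, -1, -5).
  v is orthogonal to every row, so take v ∝ r_2 × r_3 = ((-5)·(-5) - (-1)·(-1), (-1)·(0) - (0)·(-5), (0)·(-1) - (-5)·(0)) = (24, 0, 0).
  Rescale (divide by 24): u = (1, 0, 0).
  ||u|| = √((1)² + (0)² + (0)²) = √(1) = 1,  v_1 = u/||u|| ≈ (1, 0, 0) (||v_1|| = 1).

λ_1 = 9,  λ_2 = 5,  λ_3 = 3;  v_1 ≈ (1, 0, 0)


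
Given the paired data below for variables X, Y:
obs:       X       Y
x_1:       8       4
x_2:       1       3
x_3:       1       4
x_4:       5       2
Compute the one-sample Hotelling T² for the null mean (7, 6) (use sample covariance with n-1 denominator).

Step 1 — sample mean vector:
  mean(X) = (8 + 1 + 1 + 5) / 4 = 15/4 = 3.75
  mean(Y) = (4 + 3 + 4 + 2) / 4 = 13/4 = 3.25
  x̄ = (3.75, 3.25),  deviation x̄ - mu_0 = (3.75, 3.25) - (7, 6) = (-3.25, -2.75).

Step 2 — sample covariance matrix, S[i,j] = (1/(n-1)) · Σ_k (x_{k,i} - mean_i) · (x_{k,j} - mean_j), divisor n-1 = 3:
  S[X,X] = ((4.25)·(4.25) + (-2.75)·(-2.75) + (-2.75)·(-2.75) + (1.25)·(1.25)) / 3 = 34.75/3 = 11.5833
  S[X,Y] = ((4.25)·(0.75) + (-2.75)·(-0.25) + (-2.75)·(0.75) + (1.25)·(-1.25)) / 3 = 0.25/3 = 0.0833
  S[Y,Y] = ((0.75)·(0.75) + (-0.25)·(-0.25) + (0.75)·(0.75) + (-1.25)·(-1.25)) / 3 = 2.75/3 = 0.9167
  S = [[11.5833, 0.0833],
 [0.0833, 0.9167]].

Step 3 — invert S. det(S) = 11.5833·0.9167 - (0.0833)² = 10.6111.
  S^{-1} = (1/det) · [[d, -b], [-b, a]] = [[0.0864, -0.0079],
 [-0.0079, 1.0916]].

Step 4 — quadratic form (x̄ - mu_0)^T · S^{-1} · (x̄ - mu_0):
  S^{-1} · (x̄ - mu_0) = (-0.2592, -2.9764),
  (x̄ - mu_0)^T · [...] = (-3.25)·(-0.2592) + (-2.75)·(-2.9764) = 9.0275.

Step 5 — scale by n: T² = 4 · 9.0275 = 36.1099.

T² ≈ 36.1099


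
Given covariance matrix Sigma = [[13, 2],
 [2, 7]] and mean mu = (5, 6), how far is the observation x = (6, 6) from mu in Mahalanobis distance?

Step 1 — centre the observation: (x - mu) = (1, 0).

Step 2 — invert Sigma. det(Sigma) = 13·7 - (2)² = 87.
  Sigma^{-1} = (1/det) · [[d, -b], [-b, a]] = [[0.0805, -0.023],
 [-0.023, 0.1494]].

Step 3 — form the quadratic (x - mu)^T · Sigma^{-1} · (x - mu):
  Sigma^{-1} · (x - mu) = (0.0805, -0.023).
  (x - mu)^T · [Sigma^{-1} · (x - mu)] = (1)·(0.0805) + (0)·(-0.023) = 0.0805.

Step 4 — take square root: d = √(0.0805) ≈ 0.2837.

d(x, mu) = √(0.0805) ≈ 0.2837


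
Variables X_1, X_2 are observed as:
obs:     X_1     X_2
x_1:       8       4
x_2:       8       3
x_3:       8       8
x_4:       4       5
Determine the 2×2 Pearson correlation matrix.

Step 1 — column means:
  mean(X_1) = (8 + 8 + 8 + 4) / 4 = 28/4 = 7
  mean(X_2) = (4 + 3 + 8 + 5) / 4 = 20/4 = 5

Step 2 — sample variances and covariances s[i,j] = (1/(n-1)) · Σ_k (x_{k,i} - mean_i) · (x_{k,j} - mean_j), with n-1 = 3:
  s[X_1,X_1] = ((1)·(1) + (1)·(1) + (1)·(1) + (-3)·(-3)) / 3 = 12/3 = 4
  s[X_1,X_2] = ((1)·(-1) + (1)·(-2) + (1)·(3) + (-3)·(0)) / 3 = 0/3 = 0
  s[X_2,X_2] = ((-1)·(-1) + (-2)·(-2) + (3)·(3) + (0)·(0)) / 3 = 14/3 = 4.6667
  Sample standard deviations s_i = √(s[i,i]):
  s(X_1) = √(4) = 2
  s(X_2) = √(4.6667) = 2.1602

Step 3 — r_{ij} = s_{ij} / (s_i · s_j):
  r[X_1,X_1] = 1 (diagonal).
  r[X_1,X_2] = 0 / (2 · 2.1602) = 0 / 4.3205 = 0
  r[X_2,X_2] = 1 (diagonal).

R is symmetric with unit diagonal. Assembling:

R = [[1, 0],
 [0, 1]]


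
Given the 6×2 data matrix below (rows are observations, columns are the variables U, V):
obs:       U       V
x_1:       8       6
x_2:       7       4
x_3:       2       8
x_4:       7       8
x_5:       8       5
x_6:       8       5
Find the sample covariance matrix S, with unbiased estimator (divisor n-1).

Step 1 — column means:
  mean(U) = (8 + 7 + 2 + 7 + 8 + 8) / 6 = 40/6 = 6.6667
  mean(V) = (6 + 4 + 8 + 8 + 5 + 5) / 6 = 36/6 = 6

Step 2 — sample covariance S[i,j] = (1/(n-1)) · Σ_k (x_{k,i} - mean_i) · (x_{k,j} - mean_j), with n-1 = 5.
  S[U,U] = ((1.3333)·(1.3333) + (0.3333)·(0.3333) + (-4.6667)·(-4.6667) + (0.3333)·(0.3333) + (1.3333)·(1.3333) + (1.3333)·(1.3333)) / 5 = 27.3333/5 = 5.4667
  S[U,V] = ((1.3333)·(0) + (0.3333)·(-2) + (-4.6667)·(2) + (0.3333)·(2) + (1.3333)·(-1) + (1.3333)·(-1)) / 5 = -12/5 = -2.4
  S[V,V] = ((0)·(0) + (-2)·(-2) + (2)·(2) + (2)·(2) + (-1)·(-1) + (-1)·(-1)) / 5 = 14/5 = 2.8

S is symmetric (S[j,i] = S[i,j]). Assembling:

S = [[5.4667, -2.4],
 [-2.4, 2.8]]


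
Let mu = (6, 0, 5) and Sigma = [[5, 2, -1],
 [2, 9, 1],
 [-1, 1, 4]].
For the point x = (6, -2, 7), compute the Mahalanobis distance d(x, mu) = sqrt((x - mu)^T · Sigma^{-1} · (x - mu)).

Step 1 — centre the observation: (x - mu) = (0, -2, 2).

Step 2 — invert Sigma (cofactor / det for 3×3, or solve directly):
  Sigma^{-1} = [[0.2397, -0.0616, 0.0753],
 [-0.0616, 0.1301, -0.0479],
 [0.0753, -0.0479, 0.2808]].

Step 3 — form the quadratic (x - mu)^T · Sigma^{-1} · (x - mu):
  Sigma^{-1} · (x - mu) = (0.274, -0.3562, 0.6575).
  (x - mu)^T · [Sigma^{-1} · (x - mu)] = (0)·(0.274) + (-2)·(-0.3562) + (2)·(0.6575) = 2.0274.

Step 4 — take square root: d = √(2.0274) ≈ 1.4239.

d(x, mu) = √(2.0274) ≈ 1.4239


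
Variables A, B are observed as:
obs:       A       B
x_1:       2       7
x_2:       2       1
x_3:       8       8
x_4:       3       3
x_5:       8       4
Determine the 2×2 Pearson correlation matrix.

Step 1 — column means:
  mean(A) = (2 + 2 + 8 + 3 + 8) / 5 = 23/5 = 4.6
  mean(B) = (7 + 1 + 8 + 3 + 4) / 5 = 23/5 = 4.6

Step 2 — sample variances and covariances s[i,j] = (1/(n-1)) · Σ_k (x_{k,i} - mean_i) · (x_{k,j} - mean_j), with n-1 = 4:
  s[A,A] = ((-2.6)·(-2.6) + (-2.6)·(-2.6) + (3.4)·(3.4) + (-1.6)·(-1.6) + (3.4)·(3.4)) / 4 = 39.2/4 = 9.8
  s[A,B] = ((-2.6)·(2.4) + (-2.6)·(-3.6) + (3.4)·(3.4) + (-1.6)·(-1.6) + (3.4)·(-0.6)) / 4 = 15.2/4 = 3.8
  s[B,B] = ((2.4)·(2.4) + (-3.6)·(-3.6) + (3.4)·(3.4) + (-1.6)·(-1.6) + (-0.6)·(-0.6)) / 4 = 33.2/4 = 8.3
  Sample standard deviations s_i = √(s[i,i]):
  s(A) = √(9.8) = 3.1305
  s(B) = √(8.3) = 2.881

Step 3 — r_{ij} = s_{ij} / (s_i · s_j):
  r[A,A] = 1 (diagonal).
  r[A,B] = 3.8 / (3.1305 · 2.881) = 3.8 / 9.0189 = 0.4213
  r[B,B] = 1 (diagonal).

R is symmetric with unit diagonal. Assembling:

R = [[1, 0.4213],
 [0.4213, 1]]


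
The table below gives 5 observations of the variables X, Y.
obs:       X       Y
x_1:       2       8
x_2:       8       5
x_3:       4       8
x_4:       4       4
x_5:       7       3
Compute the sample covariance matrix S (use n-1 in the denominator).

Step 1 — column means:
  mean(X) = (2 + 8 + 4 + 4 + 7) / 5 = 25/5 = 5
  mean(Y) = (8 + 5 + 8 + 4 + 3) / 5 = 28/5 = 5.6

Step 2 — sample covariance S[i,j] = (1/(n-1)) · Σ_k (x_{k,i} - mean_i) · (x_{k,j} - mean_j), with n-1 = 4.
  S[X,X] = ((-3)·(-3) + (3)·(3) + (-1)·(-1) + (-1)·(-1) + (2)·(2)) / 4 = 24/4 = 6
  S[X,Y] = ((-3)·(2.4) + (3)·(-0.6) + (-1)·(2.4) + (-1)·(-1.6) + (2)·(-2.6)) / 4 = -15/4 = -3.75
  S[Y,Y] = ((2.4)·(2.4) + (-0.6)·(-0.6) + (2.4)·(2.4) + (-1.6)·(-1.6) + (-2.6)·(-2.6)) / 4 = 21.2/4 = 5.3

S is symmetric (S[j,i] = S[i,j]). Assembling:

S = [[6, -3.75],
 [-3.75, 5.3]]


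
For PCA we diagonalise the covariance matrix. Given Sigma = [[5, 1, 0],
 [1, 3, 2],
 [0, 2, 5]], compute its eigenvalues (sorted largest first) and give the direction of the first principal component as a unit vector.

Step 1 — characteristic polynomial p(λ) = det(λI - Sigma) = λ³ - tr·λ² + c_1·λ - det, where tr = trace, c_1 = sum of the principal 2×2 minors, det = det(Sigma):
  tr = 5 + 3 + 5 = 13,
  c_1 = (5·3 - (1)²) + (5·5 - (0)²) + (3·5 - (2)²) = 14 + 25 + 11 = 50,
  det = 5·(3·5 - (2)²) - (1)·((1)·5 - (2)·(0)) + (0)·((1)·(2) - 3·(0)) = 5·(11) - (1)·(5) + (0)·(2) = 50.
  So p(λ) = λ³ - 13λ² + 50λ - 50.
Step 2 — look for an integer root (rational root theorem: any rational root is an integer divisor of 50). Testing λ = 5:
  p(5) = 125 - 325 + 250 - 50 = 0  ✓
  Dividing out (λ - 5): p(λ) = (λ - 5)(λ² - 8λ + 10).
Step 3 — remaining eigenvalues from the quadratic λ² - 8λ + 10 = 0:
  Δ = 8² - 4·10 = 64 - 40 = 24,  λ = (8 ± √24)/2 = (8 ± 4.899)/2 ≈ 6.4495 or 1.5505.
  Sorted: λ_1 = 6.4495,  λ_2 = 5,  λ_3 = 1.5505  (check: sum = 13 = tr ✓).

Step 4 — unit eigenvector for λ_1 ≈ 6.4495: v spans the null space of (Sigma - λ_1 I), whose rows are
  r_1 = (-1.4495, 1, 0),  r_2 = (1, -3.4495, 2),  r_3 = (0, 2, -1.4495).
  v is orthogonal to every row, so take v ∝ r_1 × r_2 = ((1)·(2) - (0)·(-3.4495), (0)·(1) - (-1.4495)·(2), (-1.4495)·(-3.4495) - (1)·(1)) ≈ (2, 2.899, 4).
  Let u = (2, 2.899, 4).
  ||u|| = √((2)² + (2.899)² + (4)²) = √(28.4041) ≈ 5.3295,  v_1 = u/||u|| ≈ (0.3753, 0.5439, 0.7505) (||v_1|| = 1).

λ_1 = 6.4495,  λ_2 = 5,  λ_3 = 1.5505;  v_1 ≈ (0.3753, 0.5439, 0.7505)


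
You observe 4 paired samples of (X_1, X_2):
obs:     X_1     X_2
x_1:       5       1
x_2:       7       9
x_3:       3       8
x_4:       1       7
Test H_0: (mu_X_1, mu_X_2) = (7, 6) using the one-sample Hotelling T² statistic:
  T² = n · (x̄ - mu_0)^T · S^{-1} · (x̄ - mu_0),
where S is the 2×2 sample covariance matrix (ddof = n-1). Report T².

Step 1 — sample mean vector:
  mean(X_1) = (5 + 7 + 3 + 1) / 4 = 16/4 = 4
  mean(X_2) = (1 + 9 + 8 + 7) / 4 = 25/4 = 6.25
  x̄ = (4, 6.25),  deviation x̄ - mu_0 = (4, 6.25) - (7, 6) = (-3, 0.25).

Step 2 — sample covariance matrix, S[i,j] = (1/(n-1)) · Σ_k (x_{k,i} - mean_i) · (x_{k,j} - mean_j), divisor n-1 = 3:
  S[X_1,X_1] = ((1)·(1) + (3)·(3) + (-1)·(-1) + (-3)·(-3)) / 3 = 20/3 = 6.6667
  S[X_1,X_2] = ((1)·(-5.25) + (3)·(2.75) + (-1)·(1.75) + (-3)·(0.75)) / 3 = -1/3 = -0.3333
  S[X_2,X_2] = ((-5.25)·(-5.25) + (2.75)·(2.75) + (1.75)·(1.75) + (0.75)·(0.75)) / 3 = 38.75/3 = 12.9167
  S = [[6.6667, -0.3333],
 [-0.3333, 12.9167]].

Step 3 — invert S. det(S) = 6.6667·12.9167 - (-0.3333)² = 86.
  S^{-1} = (1/det) · [[d, -b], [-b, a]] = [[0.1502, 0.0039],
 [0.0039, 0.0775]].

Step 4 — quadratic form (x̄ - mu_0)^T · S^{-1} · (x̄ - mu_0):
  S^{-1} · (x̄ - mu_0) = (-0.4496, 0.0078),
  (x̄ - mu_0)^T · [...] = (-3)·(-0.4496) + (0.25)·(0.0078) = 1.3508.

Step 5 — scale by n: T² = 4 · 1.3508 = 5.4031.

T² ≈ 5.4031


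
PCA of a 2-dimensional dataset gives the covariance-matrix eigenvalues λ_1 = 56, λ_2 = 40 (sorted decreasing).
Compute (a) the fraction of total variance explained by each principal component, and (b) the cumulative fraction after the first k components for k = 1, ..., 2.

Step 1 — total variance = trace(Sigma) = Σ λ_i = 56 + 40 = 96.

Step 2 — fraction explained by component i = λ_i / Σ λ:
  PC1: 56/96 = 0.5833
  PC2: 40/96 = 0.4167

Step 3 — cumulative fraction after k components = (λ_1 + ... + λ_k) / Σ λ:
  k = 1: 56/96 = 0.5833
  k = 2: (56 + 40)/96 = 96/96 = 1

Summary (fraction, with percent):

explained: PC1 0.5833 (58.33%), PC2 0.4167 (41.67%);  cumulative: 0.5833, 1


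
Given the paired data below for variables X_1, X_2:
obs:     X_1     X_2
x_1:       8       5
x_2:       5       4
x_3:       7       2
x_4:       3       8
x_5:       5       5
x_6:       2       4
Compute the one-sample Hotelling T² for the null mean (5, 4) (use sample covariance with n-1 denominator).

Step 1 — sample mean vector:
  mean(X_1) = (8 + 5 + 7 + 3 + 5 + 2) / 6 = 30/6 = 5
  mean(X_2) = (5 + 4 + 2 + 8 + 5 + 4) / 6 = 28/6 = 4.6667
  x̄ = (5, 4.6667),  deviation x̄ - mu_0 = (5, 4.6667) - (5, 4) = (0, 0.6667).

Step 2 — sample covariance matrix, S[i,j] = (1/(n-1)) · Σ_k (x_{k,i} - mean_i) · (x_{k,j} - mean_j), divisor n-1 = 5:
  S[X_1,X_1] = ((3)·(3) + (0)·(0) + (2)·(2) + (-2)·(-2) + (0)·(0) + (-3)·(-3)) / 5 = 26/5 = 5.2
  S[X_1,X_2] = ((3)·(0.3333) + (0)·(-0.6667) + (2)·(-2.6667) + (-2)·(3.3333) + (0)·(0.3333) + (-3)·(-0.6667)) / 5 = -9/5 = -1.8
  S[X_2,X_2] = ((0.3333)·(0.3333) + (-0.6667)·(-0.6667) + (-2.6667)·(-2.6667) + (3.3333)·(3.3333) + (0.3333)·(0.3333) + (-0.6667)·(-0.6667)) / 5 = 19.3333/5 = 3.8667
  S = [[5.2, -1.8],
 [-1.8, 3.8667]].

Step 3 — invert S. det(S) = 5.2·3.8667 - (-1.8)² = 16.8667.
  S^{-1} = (1/det) · [[d, -b], [-b, a]] = [[0.2292, 0.1067],
 [0.1067, 0.3083]].

Step 4 — quadratic form (x̄ - mu_0)^T · S^{-1} · (x̄ - mu_0):
  S^{-1} · (x̄ - mu_0) = (0.0711, 0.2055),
  (x̄ - mu_0)^T · [...] = (0)·(0.0711) + (0.6667)·(0.2055) = 0.137.

Step 5 — scale by n: T² = 6 · 0.137 = 0.8221.

T² ≈ 0.8221


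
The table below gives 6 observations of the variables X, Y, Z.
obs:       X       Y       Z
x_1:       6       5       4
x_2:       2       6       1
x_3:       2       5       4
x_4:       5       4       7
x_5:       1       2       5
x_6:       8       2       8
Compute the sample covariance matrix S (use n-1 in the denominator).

Step 1 — column means:
  mean(X) = (6 + 2 + 2 + 5 + 1 + 8) / 6 = 24/6 = 4
  mean(Y) = (5 + 6 + 5 + 4 + 2 + 2) / 6 = 24/6 = 4
  mean(Z) = (4 + 1 + 4 + 7 + 5 + 8) / 6 = 29/6 = 4.8333

Step 2 — sample covariance S[i,j] = (1/(n-1)) · Σ_k (x_{k,i} - mean_i) · (x_{k,j} - mean_j), with n-1 = 5.
  S[X,X] = ((2)·(2) + (-2)·(-2) + (-2)·(-2) + (1)·(1) + (-3)·(-3) + (4)·(4)) / 5 = 38/5 = 7.6
  S[X,Y] = ((2)·(1) + (-2)·(2) + (-2)·(1) + (1)·(0) + (-3)·(-2) + (4)·(-2)) / 5 = -6/5 = -1.2
  S[X,Z] = ((2)·(-0.8333) + (-2)·(-3.8333) + (-2)·(-0.8333) + (1)·(2.1667) + (-3)·(0.1667) + (4)·(3.1667)) / 5 = 22/5 = 4.4
  S[Y,Y] = ((1)·(1) + (2)·(2) + (1)·(1) + (0)·(0) + (-2)·(-2) + (-2)·(-2)) / 5 = 14/5 = 2.8
  S[Y,Z] = ((1)·(-0.8333) + (2)·(-3.8333) + (1)·(-0.8333) + (0)·(2.1667) + (-2)·(0.1667) + (-2)·(3.1667)) / 5 = -16/5 = -3.2
  S[Z,Z] = ((-0.8333)·(-0.8333) + (-3.8333)·(-3.8333) + (-0.8333)·(-0.8333) + (2.1667)·(2.1667) + (0.1667)·(0.1667) + (3.1667)·(3.1667)) / 5 = 30.8333/5 = 6.1667

S is symmetric (S[j,i] = S[i,j]). Assembling:

S = [[7.6, -1.2, 4.4],
 [-1.2, 2.8, -3.2],
 [4.4, -3.2, 6.1667]]


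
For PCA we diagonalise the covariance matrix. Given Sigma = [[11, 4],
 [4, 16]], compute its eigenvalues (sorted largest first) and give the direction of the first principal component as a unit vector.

Step 1 — characteristic polynomial of 2×2 Sigma:
  det(Sigma - λI) = λ² - trace · λ + det = 0.
  trace = 11 + 16 = 27, det = 11·16 - (4)² = 160.
Step 2 — discriminant:
  Δ = trace² - 4·det = 729 - 640 = 89.
Step 3 — eigenvalues:
  λ = (trace ± √Δ)/2 = (27 ± 9.434)/2,
  λ_1 = 18.217,  λ_2 = 8.783.

Step 4 — unit eigenvector for λ_1: solve (Sigma - λ_1 I)v = 0. First row:
  (11 - 18.217)·v_x + (4)·v_y = 0, i.e. (-7.217)·v_x + (4)·v_y = 0,
  so v ∝ (b, λ_1 - a) = (4, 7.217) = u.
  ||u|| = √((4)² + (7.217)²) = √(68.085) ≈ 8.2514,
  v_1 = u/||u|| ≈ (0.4848, 0.8746) (||v_1|| = 1).

λ_1 = 18.217,  λ_2 = 8.783;  v_1 ≈ (0.4848, 0.8746)


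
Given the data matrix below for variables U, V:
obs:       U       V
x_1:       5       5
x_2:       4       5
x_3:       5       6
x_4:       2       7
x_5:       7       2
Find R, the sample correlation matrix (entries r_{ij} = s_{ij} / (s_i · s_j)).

Step 1 — column means:
  mean(U) = (5 + 4 + 5 + 2 + 7) / 5 = 23/5 = 4.6
  mean(V) = (5 + 5 + 6 + 7 + 2) / 5 = 25/5 = 5

Step 2 — sample variances and covariances s[i,j] = (1/(n-1)) · Σ_k (x_{k,i} - mean_i) · (x_{k,j} - mean_j), with n-1 = 4:
  s[U,U] = ((0.4)·(0.4) + (-0.6)·(-0.6) + (0.4)·(0.4) + (-2.6)·(-2.6) + (2.4)·(2.4)) / 4 = 13.2/4 = 3.3
  s[U,V] = ((0.4)·(0) + (-0.6)·(0) + (0.4)·(1) + (-2.6)·(2) + (2.4)·(-3)) / 4 = -12/4 = -3
  s[V,V] = ((0)·(0) + (0)·(0) + (1)·(1) + (2)·(2) + (-3)·(-3)) / 4 = 14/4 = 3.5
  Sample standard deviations s_i = √(s[i,i]):
  s(U) = √(3.3) = 1.8166
  s(V) = √(3.5) = 1.8708

Step 3 — r_{ij} = s_{ij} / (s_i · s_j):
  r[U,U] = 1 (diagonal).
  r[U,V] = -3 / (1.8166 · 1.8708) = -3 / 3.3985 = -0.8827
  r[V,V] = 1 (diagonal).

R is symmetric with unit diagonal. Assembling:

R = [[1, -0.8827],
 [-0.8827, 1]]
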